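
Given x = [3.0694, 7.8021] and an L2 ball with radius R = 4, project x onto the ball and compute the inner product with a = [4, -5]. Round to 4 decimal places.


Step 1: Compute ||x|| (intermediates to 6 decimals).
||x|| = sqrt(3.0694^2 + 7.8021^2) = 8.384151
Step 2: Project.
Since ||x|| > R, scale = R/||x|| = 4/8.384151 = 0.477091, proj(x) = scale * x
proj(x) = [1.464383, 3.722312]
Step 3: Dot product.
a^T * proj(x) = 4*1.464383 - 5*3.722312 = -12.754


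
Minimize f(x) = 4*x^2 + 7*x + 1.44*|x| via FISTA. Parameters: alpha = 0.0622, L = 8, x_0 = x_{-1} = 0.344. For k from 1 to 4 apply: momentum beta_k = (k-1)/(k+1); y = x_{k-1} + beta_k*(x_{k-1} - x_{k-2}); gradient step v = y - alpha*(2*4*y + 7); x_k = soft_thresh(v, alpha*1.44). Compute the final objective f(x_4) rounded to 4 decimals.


FISTA on f(x) = 4*x^2 + 7*x + 1.44*|x|
L = 8, alpha = 0.0622
Iteration 1: beta = 0.0, y = 0.344 + 0.0*(0.344 - 0.344) = 0.344
  grad(y) = 9.752, v = y - alpha*grad = -0.2626
  prox(v) = soft_thresh(-0.2626, 0.0896) = -0.173
Iteration 2: beta = 0.3333, y = -0.173 + 0.3333*(-0.173 - 0.344) = -0.3453
  grad(y) = 4.2373, v = y - alpha*grad = -0.6089
  prox(v) = soft_thresh(-0.6089, 0.0896) = -0.5193
Iteration 3: beta = 0.5, y = -0.5193 + 0.5*(-0.5193 + 0.173) = -0.6925
  grad(y) = 1.46, v = y - alpha*grad = -0.7833
  prox(v) = soft_thresh(-0.7833, 0.0896) = -0.6937
Iteration 4: beta = 0.6, y = -0.6937 + 0.6*(-0.6937 + 0.5193) = -0.7984
  grad(y) = 0.6129, v = y - alpha*grad = -0.8365
  prox(v) = soft_thresh(-0.8365, 0.0896) = -0.7469
f(x_4) = 4*(-0.7469)^2 + 7*(-0.7469) + 1.44*|-0.7469| = -1.9213


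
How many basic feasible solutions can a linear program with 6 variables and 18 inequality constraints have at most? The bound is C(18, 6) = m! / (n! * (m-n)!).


Each vertex corresponds to some choice of n active constraints out of m, so the number of vertices is at most C(m, n) = m! / (n!(m-n)!).
m = 18, n = 6
Numerator: 18 * 17 * 16 * 15 * 14 * 13
Denominator: 6! = 720
C(18, 6) = 18564


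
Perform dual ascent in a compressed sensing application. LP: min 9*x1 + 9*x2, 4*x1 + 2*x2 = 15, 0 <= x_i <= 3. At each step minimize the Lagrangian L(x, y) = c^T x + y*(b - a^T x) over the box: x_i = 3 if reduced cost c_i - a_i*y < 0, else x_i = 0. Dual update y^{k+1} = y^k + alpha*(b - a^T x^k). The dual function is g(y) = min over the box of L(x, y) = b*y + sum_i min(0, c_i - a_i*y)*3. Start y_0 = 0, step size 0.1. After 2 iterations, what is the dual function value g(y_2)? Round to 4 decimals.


Dual ascent for LP: min 9*x1 + 9*x2, 4*x1 + 2*x2 = 15, 0 <= x_i <= 3
Step 1: y^k = 0.0, reduced costs: (9.0, 9.0)
  x^k = (0.0, 0.0), subgradient = b - a^T x = 15.0
  y^{k+1} = 0.0 + 0.1*15.0 = 1.5
Step 2: y^k = 1.5, reduced costs: (3.0, 6.0)
  x^k = (0.0, 0.0), subgradient = b - a^T x = 15.0
  y^{k+1} = 1.5 + 0.1*15.0 = 3.0
Dual objective at y_2 = 3.0: reduced costs (-3.0, 3.0), box minimizer x = (3.0, 0.0)
g(y_2) = b*y + (c1 - a1*y)*x1 + (c2 - a2*y)*x2 = 15*3.0 + (-3.0)*3.0 + 3.0*0.0 = 45.0 - 9.0 + 0.0 = 36.0


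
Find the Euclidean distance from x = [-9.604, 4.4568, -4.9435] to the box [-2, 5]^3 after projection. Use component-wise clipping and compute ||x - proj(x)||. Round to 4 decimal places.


Project each component onto [-2, 5].
clip(-9.604) = -2.0, clip(4.4568) = 4.4568, clip(-4.9435) = -2.0
Projection = [-2.0, 4.4568, -2.0]
Squared diffs: [57.8208, 0.0, 8.6642]
Distance = sqrt(66.485) = 8.1538


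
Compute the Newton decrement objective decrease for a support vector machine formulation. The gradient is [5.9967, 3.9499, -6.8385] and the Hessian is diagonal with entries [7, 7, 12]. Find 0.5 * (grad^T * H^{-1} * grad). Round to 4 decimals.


Step 1: H is diagonal, so H^(-1) * g = [0.8567, 0.5643, -0.5699].
Step 2: g^T H^(-1) g = sum_i g_i^2 / H_ii
  = (5.9967)^2/7 + (3.9499)^2/7 + (-6.8385)^2/12
  = 5.1372 + 2.2288 + 3.8971 = 11.2631
Step 3: Objective decrease = 0.5 * g^T H^(-1) g = 5.6316


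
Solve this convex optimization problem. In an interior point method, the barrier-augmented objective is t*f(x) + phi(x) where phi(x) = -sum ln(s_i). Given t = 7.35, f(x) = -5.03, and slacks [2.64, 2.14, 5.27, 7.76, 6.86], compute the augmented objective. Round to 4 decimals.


Step 1: Compute log-barrier.
ln values: [0.9708, 0.7608, 1.662, 2.049, 1.9257]
phi = -(0.9708 + 0.7608 + 1.662 + 2.049 + 1.9257) = -7.3683
Step 2: Compute augmented objective.
t*f(x) = 7.35*-5.03 = -36.9705
Total = -36.9705 - 7.3683 = -44.3388


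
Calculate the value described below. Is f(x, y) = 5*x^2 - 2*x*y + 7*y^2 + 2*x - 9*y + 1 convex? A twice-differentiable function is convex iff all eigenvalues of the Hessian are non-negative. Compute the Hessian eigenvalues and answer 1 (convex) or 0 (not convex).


The Hessian of f(x,y) = 5*x^2 - 2*x*y + 7*y^2 + 2*x - 9*y + 1 is:
H = [[10, -2], [-2, 14]]
Trace = 10 + 14 = 24
Determinant = 10*14 - (-2)^2 = 136
Discriminant = (24)^2 - 4*136 = 32.0
Eigenvalues: lambda_1 = 9.1716, lambda_2 = 14.8284
The function is convex.

1


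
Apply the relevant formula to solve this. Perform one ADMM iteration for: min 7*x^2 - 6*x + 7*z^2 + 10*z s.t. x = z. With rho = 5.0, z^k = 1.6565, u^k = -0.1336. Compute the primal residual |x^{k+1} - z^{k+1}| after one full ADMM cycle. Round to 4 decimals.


ADMM iteration with rho = 5.0, z^k = 1.6565, u^k = -0.1336
Step 1: x-update.
Minimize 7*x^2 - 6*x + (5.0/2)*(x - 1.6565 - 0.1336)^2
FOC: (2*7 + 5.0)*x = 6 + 5.0*(1.6565 + 0.1336)
x^{k+1} = 0.7869
Step 2: z-update.
Minimize 7*z^2 + 10*z + (5.0/2)*(0.7869 - z - 0.1336)^2
FOC: (2*7 + 5.0)*z = -10 + 5.0*(0.7869 - 0.1336)
z^{k+1} = -0.3544
Step 3: u-update.
u^{k+1} = -0.1336 + 0.7869 + 0.3544 = 1.0077
Step 4: Primal residual = |0.7869 + 0.3544| = 1.1413


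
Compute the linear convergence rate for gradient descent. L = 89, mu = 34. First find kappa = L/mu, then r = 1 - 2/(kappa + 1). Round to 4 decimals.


Step 1: Compute the condition number.
kappa = L/mu = 89/34 = 2.6176
Step 2: Compute the convergence rate.
r = 1 - 2/(kappa + 1) = 1 - 2*mu/(L + mu) = (L - mu)/(L + mu) = 55/123 = 0.4472


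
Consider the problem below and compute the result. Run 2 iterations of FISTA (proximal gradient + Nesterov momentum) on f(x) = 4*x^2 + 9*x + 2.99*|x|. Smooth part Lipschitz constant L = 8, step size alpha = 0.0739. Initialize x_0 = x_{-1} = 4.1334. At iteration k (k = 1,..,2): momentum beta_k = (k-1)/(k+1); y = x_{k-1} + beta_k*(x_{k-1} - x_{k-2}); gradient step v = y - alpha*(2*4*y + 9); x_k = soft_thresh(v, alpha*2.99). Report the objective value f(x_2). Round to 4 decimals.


FISTA on f(x) = 4*x^2 + 9*x + 2.99*|x|
L = 8, alpha = 0.0739
Iteration 1: beta = 0.0, y = 4.1334 + 0.0*(4.1334 - 4.1334) = 4.1334
  grad(y) = 42.0672, v = y - alpha*grad = 1.0246
  prox(v) = soft_thresh(1.0246, 0.221) = 0.8037
Iteration 2: beta = 0.3333, y = 0.8037 + 0.3333*(0.8037 - 4.1334) = -0.3062
  grad(y) = 6.5501, v = y - alpha*grad = -0.7903
  prox(v) = soft_thresh(-0.7903, 0.221) = -0.5693
f(x_2) = 4*(-0.5693)^2 + 9*(-0.5693) + 2.99*|-0.5693| = -2.1251


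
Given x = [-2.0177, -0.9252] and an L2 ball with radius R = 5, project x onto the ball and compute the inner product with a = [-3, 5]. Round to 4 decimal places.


Step 1: Compute ||x|| (intermediates to 6 decimals).
||x|| = sqrt((-2.0177)^2 + (-0.9252)^2) = 2.219709
Step 2: Project.
Since ||x|| <= R, proj = x (no scaling needed).
proj(x) = [-2.0177, -0.9252]
Step 3: Dot product.
a^T * proj(x) = -3*(-2.0177) + 5*(-0.9252) = 1.4271


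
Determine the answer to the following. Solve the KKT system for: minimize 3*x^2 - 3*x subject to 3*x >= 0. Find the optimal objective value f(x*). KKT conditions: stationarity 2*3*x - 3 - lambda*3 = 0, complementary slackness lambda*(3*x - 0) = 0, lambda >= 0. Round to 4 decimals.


Step 1: Try lambda = 0 (constraint inactive).
Stationarity: 2*3*x - 3 = 0
x* = 3/(2*3) = 0.5
Check constraint: 3*0.5 = 1.5 >= 0 -- satisfied.
Step 2: Compute optimal value.
f(x*) = 3*0.5^2 - 3*0.5 = -0.75


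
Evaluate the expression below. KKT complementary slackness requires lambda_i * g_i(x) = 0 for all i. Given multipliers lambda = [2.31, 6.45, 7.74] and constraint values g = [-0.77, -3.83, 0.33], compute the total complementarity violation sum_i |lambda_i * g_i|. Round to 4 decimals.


KKT complementary slackness check:
lambda_1 * g_1 = 2.31 * -0.77 = -1.7787
lambda_2 * g_2 = 6.45 * -3.83 = -24.7035
lambda_3 * g_3 = 7.74 * 0.33 = 2.5542
Total violation = 1.7787 + 24.7035 + 2.5542 = 29.0364


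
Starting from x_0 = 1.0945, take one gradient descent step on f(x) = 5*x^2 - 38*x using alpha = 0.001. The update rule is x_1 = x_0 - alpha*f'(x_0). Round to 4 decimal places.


We compute the gradient at x_0 and apply the update.
f'(x) = 10*x - 38
f'(1.0945) = 10*1.0945 - 38 = -27.055
x_1 = 1.0945 - 0.001*-27.055 = 1.1216


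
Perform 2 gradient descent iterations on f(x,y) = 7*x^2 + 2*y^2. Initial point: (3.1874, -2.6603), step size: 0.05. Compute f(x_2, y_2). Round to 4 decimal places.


Gradient descent on f(x,y) = 7*x^2 + 2*y^2.
Starting point: (3.1874, -2.6603), alpha = 0.05
Step 1: grad_x = 2*7*3.1874 = 44.6236, grad_y = 2*2*-2.6603 = -10.6412
  x_1 = 3.1874 - 0.05*44.6236 = 0.9562
  y_1 = -2.6603 - 0.05*-10.6412 = -2.1282
Step 2: grad_x = 2*7*0.9562 = 13.3871, grad_y = 2*2*-2.1282 = -8.513
  x_2 = 0.9562 - 0.05*13.3871 = 0.2869
  y_2 = -2.1282 - 0.05*-8.513 = -1.7026
f(0.2869, -1.7026) = 7*0.2869^2 + 2*(-1.7026)^2 = 6.3737


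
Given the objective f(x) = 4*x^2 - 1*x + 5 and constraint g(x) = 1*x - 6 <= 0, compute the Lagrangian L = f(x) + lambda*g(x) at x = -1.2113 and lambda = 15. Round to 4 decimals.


Step 1: Evaluate f(x).
f(-1.2113) = 4*(-1.2113)^2 - 1*(-1.2113) + 5 = 12.0803
Step 2: Evaluate g(x).
g(-1.2113) = 1*-1.2113 - 6 = -7.2113
Step 3: Compute Lagrangian.
L = 12.0803 + 15*-7.2113 = -96.0892


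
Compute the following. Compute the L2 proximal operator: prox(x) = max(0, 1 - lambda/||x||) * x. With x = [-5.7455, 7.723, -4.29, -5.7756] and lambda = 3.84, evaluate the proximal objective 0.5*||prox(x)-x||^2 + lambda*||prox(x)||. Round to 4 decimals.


Step 1: Compute ||x||.
||x|| = 12.0174
Step 2: Compute scaling factor.
scale = max(0, 1 - 3.84/12.0174) = 0.6805
Step 3: prox(x) = [-3.9096, 5.2552, -2.9192, -3.9301]
||prox(x)|| = 8.1774
Step 4: Proximal objective.
0.5*||prox-x||^2 = 7.3728
lambda*||prox|| = 31.4012
Total = 38.7739


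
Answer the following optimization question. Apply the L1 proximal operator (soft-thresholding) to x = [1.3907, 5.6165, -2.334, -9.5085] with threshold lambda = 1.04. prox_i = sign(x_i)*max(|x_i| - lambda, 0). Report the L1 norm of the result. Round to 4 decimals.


Soft-thresholding with lambda = 1.04:
prox(1.3907) = sign(1.3907)*max(|1.3907| - 1.04, 0) = 0.3507
prox(5.6165) = sign(5.6165)*max(|5.6165| - 1.04, 0) = 4.5765
prox(-2.334) = sign(-2.334)*max(|-2.334| - 1.04, 0) = -1.294
prox(-9.5085) = sign(-9.5085)*max(|-9.5085| - 1.04, 0) = -8.4685
prox(x) = [0.3507, 4.5765, -1.294, -8.4685]
||prox(x)||_1 = 0.3507 + 4.5765 + 1.294 + 8.4685 = 14.6897


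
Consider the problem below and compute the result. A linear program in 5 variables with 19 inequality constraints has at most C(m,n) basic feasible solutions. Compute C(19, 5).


Each vertex corresponds to some choice of n active constraints out of m, so the number of vertices is at most C(m, n) = m! / (n!(m-n)!).
m = 19, n = 5
Numerator: 19 * 18 * 17 * 16 * 15
Denominator: 5! = 120
C(19, 5) = 11628


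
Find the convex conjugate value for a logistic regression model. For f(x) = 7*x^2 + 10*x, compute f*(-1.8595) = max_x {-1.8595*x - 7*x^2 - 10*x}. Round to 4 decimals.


f*(y) = sup_x {y*x - a*x^2 - b*x} = sup_x {(y-b)*x - a*x^2}
FOC: (y - b) - 2a*x = 0 => x* = (y - b)/(2a)
x* = (-1.8595 - 10)/(2*7) = -0.8471
f*(-1.8595) = (y-b)^2/(4a) = (-1.8595 - 10)^2/(4*7)
= 140.6477/28 = 5.0231


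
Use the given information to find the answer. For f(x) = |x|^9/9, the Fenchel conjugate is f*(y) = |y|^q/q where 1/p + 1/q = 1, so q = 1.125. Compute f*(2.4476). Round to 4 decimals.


The conjugate exponent q satisfies 1/p + 1/q = 1.
p = 9, so q = 9/(9 - 1) = 1.125
|y|^q = 2.4476^1.125 = 2.7374
f*(2.4476) = 2.7374 / 1.125 = 2.4332


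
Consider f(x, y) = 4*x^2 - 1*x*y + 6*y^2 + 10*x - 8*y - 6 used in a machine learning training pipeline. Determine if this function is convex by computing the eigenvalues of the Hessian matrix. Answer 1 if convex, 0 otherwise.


The Hessian of f(x,y) = 4*x^2 - 1*x*y + 6*y^2 + 10*x - 8*y - 6 is:
H = [[8, -1], [-1, 12]]
Trace = 8 + 12 = 20
Determinant = 8*12 - (-1)^2 = 95
Discriminant = (20)^2 - 4*95 = 20.0
Eigenvalues: lambda_1 = 7.7639, lambda_2 = 12.2361
The function is convex.

1


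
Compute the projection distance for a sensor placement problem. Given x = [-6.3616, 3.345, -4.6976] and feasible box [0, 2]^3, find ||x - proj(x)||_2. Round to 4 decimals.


Project each component onto [0, 2].
clip(-6.3616) = 0.0, clip(3.345) = 2.0, clip(-4.6976) = 0.0
Projection = [0.0, 2.0, 0.0]
Squared diffs: [40.47, 1.809, 22.0674]
Distance = sqrt(64.3464) = 8.0216


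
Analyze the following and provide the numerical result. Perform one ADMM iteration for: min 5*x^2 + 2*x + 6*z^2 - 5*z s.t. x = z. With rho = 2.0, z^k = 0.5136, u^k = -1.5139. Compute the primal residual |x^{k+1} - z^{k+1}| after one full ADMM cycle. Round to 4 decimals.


ADMM iteration with rho = 2.0, z^k = 0.5136, u^k = -1.5139
Step 1: x-update.
Minimize 5*x^2 + 2*x + (2.0/2)*(x - 0.5136 - 1.5139)^2
FOC: (2*5 + 2.0)*x = -2 + 2.0*(0.5136 + 1.5139)
x^{k+1} = 0.1713
Step 2: z-update.
Minimize 6*z^2 - 5*z + (2.0/2)*(0.1713 - z - 1.5139)^2
FOC: (2*6 + 2.0)*z = 5 + 2.0*(0.1713 - 1.5139)
z^{k+1} = 0.1653
Step 3: u-update.
u^{k+1} = -1.5139 + 0.1713 - 0.1653 = -1.508
Step 4: Primal residual = |0.1713 - 0.1653| = 0.0059


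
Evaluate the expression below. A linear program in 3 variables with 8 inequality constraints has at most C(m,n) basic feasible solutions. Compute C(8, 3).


Each vertex corresponds to some choice of n active constraints out of m, so the number of vertices is at most C(m, n) = m! / (n!(m-n)!).
m = 8, n = 3
Numerator: 8 * 7 * 6
Denominator: 3! = 6
C(8, 3) = 56


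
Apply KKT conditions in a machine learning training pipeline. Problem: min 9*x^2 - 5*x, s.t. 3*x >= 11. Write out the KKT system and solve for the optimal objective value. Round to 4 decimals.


Step 1: Try lambda = 0 (constraint inactive).
x_unc = 5/(2*9) = 0.2778
Check: 3*0.2778 = 0.8334 < 11 -- violated!
Step 2: Constraint must be active: 3*x = 11
x* = 11/3 = 3.6667 (rounded; the exact value 11/3 is used below)
lambda = (2*9*(11/3) - 5)/3 = 20.3333
Step 3: Compute optimal value.
f(x*) = 9*(11/3)^2 - 5*(11/3) = 102.6667


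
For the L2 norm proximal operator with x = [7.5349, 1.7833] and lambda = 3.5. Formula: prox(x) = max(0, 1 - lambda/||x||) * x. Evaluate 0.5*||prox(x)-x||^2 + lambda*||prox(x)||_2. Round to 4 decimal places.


Step 1: Compute ||x||.
||x|| = 7.7431
Step 2: Compute scaling factor.
scale = max(0, 1 - 3.5/7.7431) = 0.548
Step 3: prox(x) = [4.129, 0.9772]
||prox(x)|| = 4.2431
Step 4: Proximal objective.
0.5*||prox-x||^2 = 6.125
lambda*||prox|| = 14.8509
Total = 20.9757


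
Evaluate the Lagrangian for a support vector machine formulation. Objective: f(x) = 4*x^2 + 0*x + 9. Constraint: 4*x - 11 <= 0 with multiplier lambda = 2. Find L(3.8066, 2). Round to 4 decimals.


Step 1: Evaluate f(x).
f(3.8066) = 4*3.8066^2 + 0*3.8066 + 9 = 66.9608
Step 2: Evaluate g(x).
g(3.8066) = 4*3.8066 - 11 = 4.2264
Step 3: Compute Lagrangian.
L = 66.9608 + 2*4.2264 = 75.4136


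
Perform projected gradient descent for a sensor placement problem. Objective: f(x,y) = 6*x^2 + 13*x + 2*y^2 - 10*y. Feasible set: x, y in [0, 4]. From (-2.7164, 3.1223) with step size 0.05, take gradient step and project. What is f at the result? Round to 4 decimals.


Step 1: Compute gradient at (-2.7164, 3.1223).
grad_x = 2*6*-2.7164 + 13 = -19.5968
grad_y = 2*2*3.1223 - 10 = 2.4892
Step 2: Gradient step.
x_raw = -2.7164 - 0.05*-19.5968 = -1.7366
y_raw = 3.1223 - 0.05*2.4892 = 2.9978
Step 3: Project onto [0, 4].
x_proj = clip(-1.7366) = 0.0
y_proj = clip(2.9978) = 2.9978
Step 4: Evaluate f.
f(0.0, 2.9978) = -12.0043


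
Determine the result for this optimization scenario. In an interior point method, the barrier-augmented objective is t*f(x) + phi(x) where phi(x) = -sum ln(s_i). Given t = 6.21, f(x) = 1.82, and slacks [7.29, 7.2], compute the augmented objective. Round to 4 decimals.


Step 1: Compute log-barrier.
ln values: [1.9865, 1.9741]
phi = -(1.9865 + 1.9741) = -3.9606
Step 2: Compute augmented objective.
t*f(x) = 6.21*1.82 = 11.3022
Total = 11.3022 - 3.9606 = 7.3416


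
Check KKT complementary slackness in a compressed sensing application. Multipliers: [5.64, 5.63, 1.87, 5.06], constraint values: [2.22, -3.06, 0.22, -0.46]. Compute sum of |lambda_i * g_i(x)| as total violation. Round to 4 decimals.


KKT complementary slackness check:
lambda_1 * g_1 = 5.64 * 2.22 = 12.5208
lambda_2 * g_2 = 5.63 * -3.06 = -17.2278
lambda_3 * g_3 = 1.87 * 0.22 = 0.4114
lambda_4 * g_4 = 5.06 * -0.46 = -2.3276
Total violation = 12.5208 + 17.2278 + 0.4114 + 2.3276 = 32.4876


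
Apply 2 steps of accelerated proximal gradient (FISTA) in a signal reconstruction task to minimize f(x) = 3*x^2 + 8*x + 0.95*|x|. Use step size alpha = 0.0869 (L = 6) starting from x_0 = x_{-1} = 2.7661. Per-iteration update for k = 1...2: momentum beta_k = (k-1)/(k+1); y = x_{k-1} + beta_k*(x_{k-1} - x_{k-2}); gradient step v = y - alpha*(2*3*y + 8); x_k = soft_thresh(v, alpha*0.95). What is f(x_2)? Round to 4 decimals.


FISTA on f(x) = 3*x^2 + 8*x + 0.95*|x|
L = 6, alpha = 0.0869
Iteration 1: beta = 0.0, y = 2.7661 + 0.0*(2.7661 - 2.7661) = 2.7661
  grad(y) = 24.5966, v = y - alpha*grad = 0.6287
  prox(v) = soft_thresh(0.6287, 0.0826) = 0.5461
Iteration 2: beta = 0.3333, y = 0.5461 + 0.3333*(0.5461 - 2.7661) = -0.1939
  grad(y) = 6.8366, v = y - alpha*grad = -0.788
  prox(v) = soft_thresh(-0.788, 0.0826) = -0.7054
f(x_2) = 3*(-0.7054)^2 + 8*(-0.7054) + 0.95*|-0.7054| = -3.4804


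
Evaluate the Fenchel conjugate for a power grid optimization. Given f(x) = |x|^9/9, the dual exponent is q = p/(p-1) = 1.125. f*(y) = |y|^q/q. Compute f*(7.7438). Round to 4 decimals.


The conjugate exponent q satisfies 1/p + 1/q = 1.
p = 9, so q = 9/(9 - 1) = 1.125
|y|^q = 7.7438^1.125 = 10.0017
f*(7.7438) = 10.0017 / 1.125 = 8.8904


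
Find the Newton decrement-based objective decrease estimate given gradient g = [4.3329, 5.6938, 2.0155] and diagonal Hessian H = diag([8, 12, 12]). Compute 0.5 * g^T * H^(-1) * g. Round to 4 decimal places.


Step 1: H is diagonal, so H^(-1) * g = [0.5416, 0.4745, 0.168].
Step 2: g^T H^(-1) g = sum_i g_i^2 / H_ii
  = (4.3329)^2/8 + (5.6938)^2/12 + (2.0155)^2/12
  = 2.3468 + 2.7016 + 0.3385 = 5.3869
Step 3: Objective decrease = 0.5 * g^T H^(-1) g = 2.6934


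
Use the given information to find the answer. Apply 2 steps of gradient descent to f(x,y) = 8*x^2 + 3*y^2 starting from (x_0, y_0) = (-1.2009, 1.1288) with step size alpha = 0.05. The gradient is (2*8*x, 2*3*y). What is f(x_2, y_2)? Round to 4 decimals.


Gradient descent on f(x,y) = 8*x^2 + 3*y^2.
Starting point: (-1.2009, 1.1288), alpha = 0.05
Step 1: grad_x = 2*8*-1.2009 = -19.2144, grad_y = 2*3*1.1288 = 6.7728
  x_1 = -1.2009 - 0.05*-19.2144 = -0.2402
  y_1 = 1.1288 - 0.05*6.7728 = 0.7902
Step 2: grad_x = 2*8*-0.2402 = -3.8429, grad_y = 2*3*0.7902 = 4.741
  x_2 = -0.2402 - 0.05*-3.8429 = -0.048
  y_2 = 0.7902 - 0.05*4.741 = 0.5531
f(-0.048, 0.5531) = 8*(-0.048)^2 + 3*0.5531^2 = 0.9363


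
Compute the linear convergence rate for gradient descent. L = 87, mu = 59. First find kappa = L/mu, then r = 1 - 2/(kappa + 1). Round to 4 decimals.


Step 1: Compute the condition number.
kappa = L/mu = 87/59 = 1.4746
Step 2: Compute the convergence rate.
r = 1 - 2/(kappa + 1) = 1 - 2*mu/(L + mu) = (L - mu)/(L + mu) = 28/146 = 0.1918


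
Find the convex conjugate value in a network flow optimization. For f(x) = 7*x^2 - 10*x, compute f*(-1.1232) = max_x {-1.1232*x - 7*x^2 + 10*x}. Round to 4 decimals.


f*(y) = sup_x {y*x - a*x^2 - b*x} = sup_x {(y-b)*x - a*x^2}
FOC: (y - b) - 2a*x = 0 => x* = (y - b)/(2a)
x* = (-1.1232 + 10)/(2*7) = 0.6341
f*(-1.1232) = (y-b)^2/(4a) = (-1.1232 + 10)^2/(4*7)
= 78.7976/28 = 2.8142


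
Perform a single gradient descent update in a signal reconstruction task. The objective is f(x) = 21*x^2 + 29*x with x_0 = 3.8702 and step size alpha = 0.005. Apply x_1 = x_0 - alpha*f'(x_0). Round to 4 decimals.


We compute the gradient at x_0 and apply the update.
f'(x) = 42*x + 29
f'(3.8702) = 42*3.8702 + 29 = 191.5484
x_1 = 3.8702 - 0.005*191.5484 = 2.9125


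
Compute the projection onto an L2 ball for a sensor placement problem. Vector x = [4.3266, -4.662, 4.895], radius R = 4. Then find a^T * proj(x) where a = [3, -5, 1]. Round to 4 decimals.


Step 1: Compute ||x|| (intermediates to 6 decimals).
||x|| = sqrt(4.3266^2 + (-4.662)^2 + 4.895^2) = 8.025879
Step 2: Project.
Since ||x|| > R, scale = R/||x|| = 4/8.025879 = 0.498388, proj(x) = scale * x
proj(x) = [2.156326, -2.323485, 2.439609]
Step 3: Dot product.
a^T * proj(x) = 3*2.156326 - 5*(-2.323485) + 1*2.439609 = 20.526


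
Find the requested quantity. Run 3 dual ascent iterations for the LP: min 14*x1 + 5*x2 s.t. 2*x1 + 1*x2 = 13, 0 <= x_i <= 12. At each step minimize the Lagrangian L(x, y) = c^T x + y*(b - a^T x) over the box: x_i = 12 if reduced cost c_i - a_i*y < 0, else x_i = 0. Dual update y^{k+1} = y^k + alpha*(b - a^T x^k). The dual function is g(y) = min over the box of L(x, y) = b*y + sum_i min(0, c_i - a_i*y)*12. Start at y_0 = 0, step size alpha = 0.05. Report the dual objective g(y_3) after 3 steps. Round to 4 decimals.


Dual ascent for LP: min 14*x1 + 5*x2, 2*x1 + 1*x2 = 13, 0 <= x_i <= 12
Step 1: y^k = 0.0, reduced costs: (14.0, 5.0)
  x^k = (0.0, 0.0), subgradient = b - a^T x = 13.0
  y^{k+1} = 0.0 + 0.05*13.0 = 0.65
Step 2: y^k = 0.65, reduced costs: (12.7, 4.35)
  x^k = (0.0, 0.0), subgradient = b - a^T x = 13.0
  y^{k+1} = 0.65 + 0.05*13.0 = 1.3
Step 3: y^k = 1.3, reduced costs: (11.4, 3.7)
  x^k = (0.0, 0.0), subgradient = b - a^T x = 13.0
  y^{k+1} = 1.3 + 0.05*13.0 = 1.95
Dual objective at y_3 = 1.95: reduced costs (10.1, 3.05), box minimizer x = (0.0, 0.0)
g(y_3) = b*y + (c1 - a1*y)*x1 + (c2 - a2*y)*x2 = 13*1.95 + 10.1*0.0 + 3.05*0.0 = 25.35 + 0.0 + 0.0 = 25.35


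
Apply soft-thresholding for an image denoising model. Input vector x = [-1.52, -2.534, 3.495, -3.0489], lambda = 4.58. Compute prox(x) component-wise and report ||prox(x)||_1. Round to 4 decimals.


Soft-thresholding with lambda = 4.58:
prox(-1.52) = sign(-1.52)*max(|-1.52| - 4.58, 0) = 0.0
prox(-2.534) = sign(-2.534)*max(|-2.534| - 4.58, 0) = 0.0
prox(3.495) = sign(3.495)*max(|3.495| - 4.58, 0) = 0.0
prox(-3.0489) = sign(-3.0489)*max(|-3.0489| - 4.58, 0) = 0.0
prox(x) = [0.0, 0.0, 0.0, 0.0]
||prox(x)||_1 = 0.0 + 0.0 + 0.0 + 0.0 = 0.0


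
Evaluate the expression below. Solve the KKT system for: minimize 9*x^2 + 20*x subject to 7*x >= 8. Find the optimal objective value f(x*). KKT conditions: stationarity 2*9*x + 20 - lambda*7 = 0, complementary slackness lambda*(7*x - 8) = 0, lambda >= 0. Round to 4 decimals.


Step 1: Try lambda = 0 (constraint inactive).
x_unc = -20/(2*9) = -1.1111
Check: 7*-1.1111 = -7.7777 < 8 -- violated!
Step 2: Constraint must be active: 7*x = 8
x* = 8/7 = 1.1429 (rounded; the exact value 8/7 is used below)
lambda = (2*9*(8/7) + 20)/7 = 5.7959
Step 3: Compute optimal value.
f(x*) = 9*(8/7)^2 + 20*(8/7) = 34.6122


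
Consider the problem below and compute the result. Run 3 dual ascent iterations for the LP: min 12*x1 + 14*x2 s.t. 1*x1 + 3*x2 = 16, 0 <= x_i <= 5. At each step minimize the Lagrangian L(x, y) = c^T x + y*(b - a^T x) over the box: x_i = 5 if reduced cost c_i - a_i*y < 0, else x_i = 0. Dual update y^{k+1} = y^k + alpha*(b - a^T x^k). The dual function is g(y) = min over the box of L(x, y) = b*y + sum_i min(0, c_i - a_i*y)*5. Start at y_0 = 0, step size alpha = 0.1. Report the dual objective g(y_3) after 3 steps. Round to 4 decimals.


Dual ascent for LP: min 12*x1 + 14*x2, 1*x1 + 3*x2 = 16, 0 <= x_i <= 5
Step 1: y^k = 0.0, reduced costs: (12.0, 14.0)
  x^k = (0.0, 0.0), subgradient = b - a^T x = 16.0
  y^{k+1} = 0.0 + 0.1*16.0 = 1.6
Step 2: y^k = 1.6, reduced costs: (10.4, 9.2)
  x^k = (0.0, 0.0), subgradient = b - a^T x = 16.0
  y^{k+1} = 1.6 + 0.1*16.0 = 3.2
Step 3: y^k = 3.2, reduced costs: (8.8, 4.4)
  x^k = (0.0, 0.0), subgradient = b - a^T x = 16.0
  y^{k+1} = 3.2 + 0.1*16.0 = 4.8
Dual objective at y_3 = 4.8: reduced costs (7.2, -0.4), box minimizer x = (0.0, 5.0)
g(y_3) = b*y + (c1 - a1*y)*x1 + (c2 - a2*y)*x2 = 16*4.8 + 7.2*0.0 + (-0.4)*5.0 = 76.8 + 0.0 - 2.0 = 74.8


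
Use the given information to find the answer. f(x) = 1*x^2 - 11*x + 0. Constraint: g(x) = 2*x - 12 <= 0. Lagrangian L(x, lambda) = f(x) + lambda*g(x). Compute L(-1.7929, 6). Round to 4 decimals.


Step 1: Evaluate f(x).
f(-1.7929) = 1*(-1.7929)^2 - 11*(-1.7929) + 0 = 22.9364
Step 2: Evaluate g(x).
g(-1.7929) = 2*-1.7929 - 12 = -15.5858
Step 3: Compute Lagrangian.
L = 22.9364 + 6*-15.5858 = -70.5784


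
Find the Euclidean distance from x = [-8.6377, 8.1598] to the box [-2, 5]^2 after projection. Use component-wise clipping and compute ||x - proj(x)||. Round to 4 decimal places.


Project each component onto [-2, 5].
clip(-8.6377) = -2.0, clip(8.1598) = 5.0
Projection = [-2.0, 5.0]
Squared diffs: [44.0591, 9.9843]
Distance = sqrt(54.0434) = 7.3514


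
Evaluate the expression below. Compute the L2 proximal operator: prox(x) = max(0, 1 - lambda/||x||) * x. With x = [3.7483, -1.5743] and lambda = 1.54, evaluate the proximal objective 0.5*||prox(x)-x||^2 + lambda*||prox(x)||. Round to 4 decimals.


Step 1: Compute ||x||.
||x|| = 4.0655
Step 2: Compute scaling factor.
scale = max(0, 1 - 1.54/4.0655) = 0.6212
Step 3: prox(x) = [2.3284, -0.978]
||prox(x)|| = 2.5255
Step 4: Proximal objective.
0.5*||prox-x||^2 = 1.1858
lambda*||prox|| = 3.8893
Total = 5.075


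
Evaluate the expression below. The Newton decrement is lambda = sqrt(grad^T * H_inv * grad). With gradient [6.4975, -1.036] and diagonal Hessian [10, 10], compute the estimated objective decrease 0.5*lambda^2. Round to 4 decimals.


Step 1: H is diagonal, so H^(-1) * g = [0.6498, -0.1036].
Step 2: g^T H^(-1) g = sum_i g_i^2 / H_ii
  = (6.4975)^2/10 + (-1.036)^2/10
  = 4.2218 + 0.1073 = 4.3291
Step 3: Objective decrease = 0.5 * g^T H^(-1) g = 2.1645


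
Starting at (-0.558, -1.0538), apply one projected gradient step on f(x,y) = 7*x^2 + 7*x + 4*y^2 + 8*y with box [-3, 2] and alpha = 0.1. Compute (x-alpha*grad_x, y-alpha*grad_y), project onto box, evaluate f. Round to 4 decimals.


Step 1: Compute gradient at (-0.558, -1.0538).
grad_x = 2*7*-0.558 + 7 = -0.812
grad_y = 2*4*-1.0538 + 8 = -0.4304
Step 2: Gradient step.
x_raw = -0.558 - 0.1*-0.812 = -0.4768
y_raw = -1.0538 - 0.1*-0.4304 = -1.0108
Step 3: Project onto [-3, 2].
x_proj = clip(-0.4768) = -0.4768
y_proj = clip(-1.0108) = -1.0108
Step 4: Evaluate f.
f(-0.4768, -1.0108) = -5.7458


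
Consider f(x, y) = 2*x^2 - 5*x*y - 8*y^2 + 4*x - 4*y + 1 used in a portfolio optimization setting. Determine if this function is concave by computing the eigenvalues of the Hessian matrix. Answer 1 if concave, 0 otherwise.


The Hessian of f(x,y) = 2*x^2 - 5*x*y - 8*y^2 + 4*x - 4*y + 1 is:
H = [[4, -5], [-5, -16]]
Trace = 4 - 16 = -12
Determinant = 4*-16 - (-5)^2 = -89
Discriminant = (-12)^2 - 4*-89 = 500.0
Eigenvalues: lambda_1 = -17.1803, lambda_2 = 5.1803
The function is not concave.

0


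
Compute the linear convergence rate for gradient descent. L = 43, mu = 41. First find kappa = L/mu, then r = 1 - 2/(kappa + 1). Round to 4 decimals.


Step 1: Compute the condition number.
kappa = L/mu = 43/41 = 1.0488
Step 2: Compute the convergence rate.
r = 1 - 2/(kappa + 1) = 1 - 2*mu/(L + mu) = (L - mu)/(L + mu) = 2/84 = 0.0238


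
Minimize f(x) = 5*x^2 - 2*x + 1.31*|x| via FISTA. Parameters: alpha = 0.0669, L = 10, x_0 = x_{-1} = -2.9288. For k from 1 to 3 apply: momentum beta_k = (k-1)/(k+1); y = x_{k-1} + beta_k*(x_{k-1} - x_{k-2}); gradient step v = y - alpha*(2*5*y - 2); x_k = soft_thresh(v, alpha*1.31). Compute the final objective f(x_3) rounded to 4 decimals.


FISTA on f(x) = 5*x^2 - 2*x + 1.31*|x|
L = 10, alpha = 0.0669
Iteration 1: beta = 0.0, y = -2.9288 + 0.0*(-2.9288 + 2.9288) = -2.9288
  grad(y) = -31.288, v = y - alpha*grad = -0.8356
  prox(v) = soft_thresh(-0.8356, 0.0876) = -0.748
Iteration 2: beta = 0.3333, y = -0.748 + 0.3333*(-0.748 + 2.9288) = -0.0211
  grad(y) = -2.2106, v = y - alpha*grad = 0.1268
  prox(v) = soft_thresh(0.1268, 0.0876) = 0.0392
Iteration 3: beta = 0.5, y = 0.0392 + 0.5*(0.0392 + 0.748) = 0.4328
  grad(y) = 2.3278, v = y - alpha*grad = 0.2771
  prox(v) = soft_thresh(0.2771, 0.0876) = 0.1894
f(x_3) = 5*0.1894^2 - 2*0.1894 + 1.31*|0.1894| = 0.0487


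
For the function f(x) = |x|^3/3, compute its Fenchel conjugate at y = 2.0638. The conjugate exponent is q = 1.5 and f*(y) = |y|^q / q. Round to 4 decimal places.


The conjugate exponent q satisfies 1/p + 1/q = 1.
p = 3, so q = 3/(3 - 1) = 1.5
|y|^q = 2.0638^1.5 = 2.9648
f*(2.0638) = 2.9648 / 1.5 = 1.9766


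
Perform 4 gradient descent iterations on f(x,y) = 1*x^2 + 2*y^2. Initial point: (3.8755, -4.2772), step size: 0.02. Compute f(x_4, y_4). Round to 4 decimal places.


Gradient descent on f(x,y) = 1*x^2 + 2*y^2.
Starting point: (3.8755, -4.2772), alpha = 0.02
Step 1: grad_x = 2*1*3.8755 = 7.751, grad_y = 2*2*-4.2772 = -17.1088
  x_1 = 3.8755 - 0.02*7.751 = 3.7205
  y_1 = -4.2772 - 0.02*-17.1088 = -3.935
Step 2: grad_x = 2*1*3.7205 = 7.441, grad_y = 2*2*-3.935 = -15.7401
  x_2 = 3.7205 - 0.02*7.441 = 3.5717
  y_2 = -3.935 - 0.02*-15.7401 = -3.6202
Step 3: grad_x = 2*1*3.5717 = 7.1433, grad_y = 2*2*-3.6202 = -14.4809
  x_3 = 3.5717 - 0.02*7.1433 = 3.4288
  y_3 = -3.6202 - 0.02*-14.4809 = -3.3306
Step 4: grad_x = 2*1*3.4288 = 6.8576, grad_y = 2*2*-3.3306 = -13.3224
  x_4 = 3.4288 - 0.02*6.8576 = 3.2916
  y_4 = -3.3306 - 0.02*-13.3224 = -3.0642
f(3.2916, -3.0642) = 1*3.2916^2 + 2*(-3.0642)^2 = 29.613


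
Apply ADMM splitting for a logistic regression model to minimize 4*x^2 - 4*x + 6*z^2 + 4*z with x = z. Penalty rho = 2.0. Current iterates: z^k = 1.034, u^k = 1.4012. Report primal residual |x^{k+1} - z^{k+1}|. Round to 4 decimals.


ADMM iteration with rho = 2.0, z^k = 1.034, u^k = 1.4012
Step 1: x-update.
Minimize 4*x^2 - 4*x + (2.0/2)*(x - 1.034 + 1.4012)^2
FOC: (2*4 + 2.0)*x = 4 + 2.0*(1.034 - 1.4012)
x^{k+1} = 0.3266
Step 2: z-update.
Minimize 6*z^2 + 4*z + (2.0/2)*(0.3266 - z + 1.4012)^2
FOC: (2*6 + 2.0)*z = -4 + 2.0*(0.3266 + 1.4012)
z^{k+1} = -0.0389
Step 3: u-update.
u^{k+1} = 1.4012 + 0.3266 + 0.0389 = 1.7667
Step 4: Primal residual = |0.3266 + 0.0389| = 0.3655


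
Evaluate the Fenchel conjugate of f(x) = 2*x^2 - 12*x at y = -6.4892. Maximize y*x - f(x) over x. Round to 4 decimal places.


f*(y) = sup_x {y*x - a*x^2 - b*x} = sup_x {(y-b)*x - a*x^2}
FOC: (y - b) - 2a*x = 0 => x* = (y - b)/(2a)
x* = (-6.4892 + 12)/(2*2) = 1.3777
f*(-6.4892) = (y-b)^2/(4a) = (-6.4892 + 12)^2/(4*2)
= 30.3689/8 = 3.7961


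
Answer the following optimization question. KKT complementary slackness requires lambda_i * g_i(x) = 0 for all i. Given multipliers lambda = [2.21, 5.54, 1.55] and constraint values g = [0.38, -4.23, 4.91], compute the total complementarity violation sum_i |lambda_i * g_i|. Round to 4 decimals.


KKT complementary slackness check:
lambda_1 * g_1 = 2.21 * 0.38 = 0.8398
lambda_2 * g_2 = 5.54 * -4.23 = -23.4342
lambda_3 * g_3 = 1.55 * 4.91 = 7.6105
Total violation = 0.8398 + 23.4342 + 7.6105 = 31.8845


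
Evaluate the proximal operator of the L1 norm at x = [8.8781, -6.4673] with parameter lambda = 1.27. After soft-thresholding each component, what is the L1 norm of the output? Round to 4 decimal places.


Soft-thresholding with lambda = 1.27:
prox(8.8781) = sign(8.8781)*max(|8.8781| - 1.27, 0) = 7.6081
prox(-6.4673) = sign(-6.4673)*max(|-6.4673| - 1.27, 0) = -5.1973
prox(x) = [7.6081, -5.1973]
||prox(x)||_1 = 7.6081 + 5.1973 = 12.8054


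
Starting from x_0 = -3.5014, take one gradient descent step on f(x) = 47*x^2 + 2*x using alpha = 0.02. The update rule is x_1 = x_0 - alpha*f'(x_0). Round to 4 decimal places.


We compute the gradient at x_0 and apply the update.
f'(x) = 94*x + 2
f'(-3.5014) = 94*-3.5014 + 2 = -327.1316
x_1 = -3.5014 - 0.02*-327.1316 = 3.0412


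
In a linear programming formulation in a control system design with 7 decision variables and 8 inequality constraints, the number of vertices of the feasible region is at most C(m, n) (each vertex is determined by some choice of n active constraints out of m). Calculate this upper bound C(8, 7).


Each vertex corresponds to some choice of n active constraints out of m, so the number of vertices is at most C(m, n) = m! / (n!(m-n)!).
m = 8, n = 7
Numerator: 8 * 7 * 6 * 5 * 4 * 3 * 2
Denominator: 7! = 5040
C(8, 7) = 8


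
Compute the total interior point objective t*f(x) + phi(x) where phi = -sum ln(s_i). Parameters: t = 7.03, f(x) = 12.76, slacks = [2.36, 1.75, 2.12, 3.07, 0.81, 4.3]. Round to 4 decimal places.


Step 1: Compute log-barrier.
ln values: [0.8587, 0.5596, 0.7514, 1.1217, -0.2107, 1.4586]
phi = -(0.8587 + 0.5596 + 0.7514 + 1.1217 - 0.2107 + 1.4586) = -4.5393
Step 2: Compute augmented objective.
t*f(x) = 7.03*12.76 = 89.7028
Total = 89.7028 - 4.5393 = 85.1635


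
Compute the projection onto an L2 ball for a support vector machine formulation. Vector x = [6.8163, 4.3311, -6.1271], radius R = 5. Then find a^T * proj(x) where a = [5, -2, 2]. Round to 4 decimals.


Step 1: Compute ||x|| (intermediates to 6 decimals).
||x|| = sqrt(6.8163^2 + 4.3311^2 + (-6.1271)^2) = 10.137146
Step 2: Project.
Since ||x|| > R, scale = R/||x|| = 5/10.137146 = 0.493235, proj(x) = scale * x
proj(x) = [3.362038, 2.13625, -3.0221]
Step 3: Dot product.
a^T * proj(x) = 5*3.362038 - 2*2.13625 + 2*(-3.0221) = 6.4935


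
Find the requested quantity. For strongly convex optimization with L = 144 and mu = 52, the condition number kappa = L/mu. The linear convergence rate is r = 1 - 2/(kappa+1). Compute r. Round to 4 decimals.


Step 1: Compute the condition number.
kappa = L/mu = 144/52 = 2.7692
Step 2: Compute the convergence rate.
r = 1 - 2/(kappa + 1) = 1 - 2*mu/(L + mu) = (L - mu)/(L + mu) = 92/196 = 0.4694


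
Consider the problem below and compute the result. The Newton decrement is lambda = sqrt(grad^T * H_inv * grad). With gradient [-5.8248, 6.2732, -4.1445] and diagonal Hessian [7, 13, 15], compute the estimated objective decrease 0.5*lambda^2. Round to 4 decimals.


Step 1: H is diagonal, so H^(-1) * g = [-0.8321, 0.4826, -0.2763].
Step 2: g^T H^(-1) g = sum_i g_i^2 / H_ii
  = (-5.8248)^2/7 + (6.2732)^2/13 + (-4.1445)^2/15
  = 4.8469 + 3.0272 + 1.1451 = 9.0192
Step 3: Objective decrease = 0.5 * g^T H^(-1) g = 4.5096


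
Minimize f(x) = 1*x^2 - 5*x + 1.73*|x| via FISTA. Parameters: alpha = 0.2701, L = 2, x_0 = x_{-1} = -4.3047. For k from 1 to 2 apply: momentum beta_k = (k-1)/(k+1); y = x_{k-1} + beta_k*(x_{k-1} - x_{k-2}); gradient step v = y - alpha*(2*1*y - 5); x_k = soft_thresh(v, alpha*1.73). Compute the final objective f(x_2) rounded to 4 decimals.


FISTA on f(x) = 1*x^2 - 5*x + 1.73*|x|
L = 2, alpha = 0.2701
Iteration 1: beta = 0.0, y = -4.3047 + 0.0*(-4.3047 + 4.3047) = -4.3047
  grad(y) = -13.6094, v = y - alpha*grad = -0.6288
  prox(v) = soft_thresh(-0.6288, 0.4673) = -0.1615
Iteration 2: beta = 0.3333, y = -0.1615 + 0.3333*(-0.1615 + 4.3047) = 1.2195
  grad(y) = -2.5609, v = y - alpha*grad = 1.9112
  prox(v) = soft_thresh(1.9112, 0.4673) = 1.444
f(x_2) = 1*1.444^2 - 5*1.444 + 1.73*|1.444| = -2.6367


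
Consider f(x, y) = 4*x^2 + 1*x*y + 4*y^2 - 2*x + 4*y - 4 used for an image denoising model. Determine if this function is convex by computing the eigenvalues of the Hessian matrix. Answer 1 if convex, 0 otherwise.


The Hessian of f(x,y) = 4*x^2 + 1*x*y + 4*y^2 - 2*x + 4*y - 4 is:
H = [[8, 1], [1, 8]]
Trace = 8 + 8 = 16
Determinant = 8*8 - (1)^2 = 63
Discriminant = (16)^2 - 4*63 = 4.0
Eigenvalues: lambda_1 = 7.0, lambda_2 = 9.0
The function is convex.

1


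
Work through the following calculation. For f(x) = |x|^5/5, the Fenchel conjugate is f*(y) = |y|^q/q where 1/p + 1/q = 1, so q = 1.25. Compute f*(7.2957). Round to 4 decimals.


The conjugate exponent q satisfies 1/p + 1/q = 1.
p = 5, so q = 5/(5 - 1) = 1.25
|y|^q = 7.2957^1.25 = 11.9904
f*(7.2957) = 11.9904 / 1.25 = 9.5923


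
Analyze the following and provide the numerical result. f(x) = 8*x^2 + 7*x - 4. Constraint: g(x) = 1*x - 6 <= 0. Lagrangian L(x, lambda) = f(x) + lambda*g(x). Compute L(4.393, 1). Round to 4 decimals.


Step 1: Evaluate f(x).
f(4.393) = 8*4.393^2 + 7*4.393 - 4 = 181.1386
Step 2: Evaluate g(x).
g(4.393) = 1*4.393 - 6 = -1.607
Step 3: Compute Lagrangian.
L = 181.1386 + 1*-1.607 = 179.5316


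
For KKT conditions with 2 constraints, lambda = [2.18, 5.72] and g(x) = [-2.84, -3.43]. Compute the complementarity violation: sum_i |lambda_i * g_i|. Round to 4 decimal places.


KKT complementary slackness check:
lambda_1 * g_1 = 2.18 * -2.84 = -6.1912
lambda_2 * g_2 = 5.72 * -3.43 = -19.6196
Total violation = 6.1912 + 19.6196 = 25.8108


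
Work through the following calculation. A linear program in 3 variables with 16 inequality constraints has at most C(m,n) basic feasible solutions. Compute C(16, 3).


Each vertex corresponds to some choice of n active constraints out of m, so the number of vertices is at most C(m, n) = m! / (n!(m-n)!).
m = 16, n = 3
Numerator: 16 * 15 * 14
Denominator: 3! = 6
C(16, 3) = 560


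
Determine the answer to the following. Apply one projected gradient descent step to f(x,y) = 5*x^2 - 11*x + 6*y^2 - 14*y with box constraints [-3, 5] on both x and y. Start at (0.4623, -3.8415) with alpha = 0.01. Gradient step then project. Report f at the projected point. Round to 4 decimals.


Step 1: Compute gradient at (0.4623, -3.8415).
grad_x = 2*5*0.4623 - 11 = -6.377
grad_y = 2*6*-3.8415 - 14 = -60.098
Step 2: Gradient step.
x_raw = 0.4623 - 0.01*-6.377 = 0.5261
y_raw = -3.8415 - 0.01*-60.098 = -3.2405
Step 3: Project onto [-3, 5].
x_proj = clip(0.5261) = 0.5261
y_proj = clip(-3.2405) = -3.0
Step 4: Evaluate f.
f(0.5261, -3.0) = 91.597


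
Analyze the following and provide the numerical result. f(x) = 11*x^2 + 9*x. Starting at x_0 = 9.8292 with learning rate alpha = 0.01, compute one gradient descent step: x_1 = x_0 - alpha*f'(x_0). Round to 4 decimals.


We compute the gradient at x_0 and apply the update.
f'(x) = 22*x + 9
f'(9.8292) = 22*9.8292 + 9 = 225.2424
x_1 = 9.8292 - 0.01*225.2424 = 7.5768


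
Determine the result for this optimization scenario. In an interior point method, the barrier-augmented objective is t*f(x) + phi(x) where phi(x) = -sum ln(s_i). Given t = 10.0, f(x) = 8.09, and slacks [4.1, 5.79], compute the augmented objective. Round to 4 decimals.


Step 1: Compute log-barrier.
ln values: [1.411, 1.7561]
phi = -(1.411 + 1.7561) = -3.1671
Step 2: Compute augmented objective.
t*f(x) = 10.0*8.09 = 80.9
Total = 80.9 - 3.1671 = 77.7329


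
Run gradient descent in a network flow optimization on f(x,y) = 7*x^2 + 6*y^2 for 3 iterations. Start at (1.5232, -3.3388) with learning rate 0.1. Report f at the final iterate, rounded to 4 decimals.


Gradient descent on f(x,y) = 7*x^2 + 6*y^2.
Starting point: (1.5232, -3.3388), alpha = 0.1
Step 1: grad_x = 2*7*1.5232 = 21.3248, grad_y = 2*6*-3.3388 = -40.0656
  x_1 = 1.5232 - 0.1*21.3248 = -0.6093
  y_1 = -3.3388 - 0.1*-40.0656 = 0.6678
Step 2: grad_x = 2*7*-0.6093 = -8.5299, grad_y = 2*6*0.6678 = 8.0131
  x_2 = -0.6093 - 0.1*-8.5299 = 0.2437
  y_2 = 0.6678 - 0.1*8.0131 = -0.1336
Step 3: grad_x = 2*7*0.2437 = 3.412, grad_y = 2*6*-0.1336 = -1.6026
  x_3 = 0.2437 - 0.1*3.412 = -0.0975
  y_3 = -0.1336 - 0.1*-1.6026 = 0.0267
f(-0.0975, 0.0267) = 7*(-0.0975)^2 + 6*0.0267^2 = 0.0708


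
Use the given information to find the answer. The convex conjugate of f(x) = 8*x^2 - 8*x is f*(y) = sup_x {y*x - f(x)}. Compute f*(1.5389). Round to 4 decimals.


f*(y) = sup_x {y*x - a*x^2 - b*x} = sup_x {(y-b)*x - a*x^2}
FOC: (y - b) - 2a*x = 0 => x* = (y - b)/(2a)
x* = (1.5389 + 8)/(2*8) = 0.5962
f*(1.5389) = (y-b)^2/(4a) = (1.5389 + 8)^2/(4*8)
= 90.9906/32 = 2.8435
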